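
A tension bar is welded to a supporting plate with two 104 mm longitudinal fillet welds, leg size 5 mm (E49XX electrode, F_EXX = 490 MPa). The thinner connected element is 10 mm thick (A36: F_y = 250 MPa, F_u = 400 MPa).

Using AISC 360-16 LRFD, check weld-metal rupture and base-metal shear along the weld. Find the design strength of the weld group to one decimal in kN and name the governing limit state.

Weld metal: throat = 0.707×5 = 3.535 mm, L = 2×104 = 208 mm. φR_n = 0.75 × 0.6 × 490 × 3.535 × 208 = 162.1 kN.
Base metal shear (10 mm plate): yield φR_n = 1.0×0.6×250×10×208 = 312.0 kN; rupture φR_n = 0.75×0.6×400×10×208 = 374.4 kN; take 312.0 kN (yield).
Governing: min(162.1, 312.0) = 162.1 kN → weld metal.

162.1 kN (weld metal governs)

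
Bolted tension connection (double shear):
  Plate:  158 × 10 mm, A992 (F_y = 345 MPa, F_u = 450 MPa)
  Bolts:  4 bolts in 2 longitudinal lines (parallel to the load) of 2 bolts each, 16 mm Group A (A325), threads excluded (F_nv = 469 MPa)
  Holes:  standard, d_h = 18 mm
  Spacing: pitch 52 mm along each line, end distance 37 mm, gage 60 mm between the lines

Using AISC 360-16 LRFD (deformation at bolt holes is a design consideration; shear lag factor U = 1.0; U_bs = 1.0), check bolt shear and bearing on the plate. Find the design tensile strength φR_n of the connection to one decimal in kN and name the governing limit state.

486.0 kN (bearing governs)

Bolt shear: A_b = π(16)²/4 = 201.06 mm². φR_n = 0.75 × 469 × 201.06 × 4 × 2 = 565.8 kN.
Bearing (10 mm plate, F_u = 450 MPa): end bolts L_c = 37 − 18/2 = 28, R_n = min(1.2×28×10×450, 2.4×16×10×450) = 151.2 kN/bolt; interior L_c = 52 − 18 = 34, R_n = 172.8 kN/bolt. φR_n = 0.75 × (2×151.2 + 2×172.8) = 486.0 kN.
Governing: min(565.8, 486.0) = 486.0 kN → bearing.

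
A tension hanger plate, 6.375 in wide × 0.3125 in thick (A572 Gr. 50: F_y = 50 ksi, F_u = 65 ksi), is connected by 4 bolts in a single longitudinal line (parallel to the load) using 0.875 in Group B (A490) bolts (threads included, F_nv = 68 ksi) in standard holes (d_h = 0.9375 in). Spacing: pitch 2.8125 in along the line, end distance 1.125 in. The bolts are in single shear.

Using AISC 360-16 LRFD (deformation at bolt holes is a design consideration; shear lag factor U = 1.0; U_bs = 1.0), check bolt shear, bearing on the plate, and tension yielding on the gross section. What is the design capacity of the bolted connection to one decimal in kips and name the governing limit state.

89.6 kips (gross-section yield governs)

Bolt shear: A_b = π(0.875)²/4 = 0.60132 in². φR_n = 0.75 × 68 × 0.60132 × 4 × 1 = 122.7 kips.
Bearing (0.3125 in plate, F_u = 65 ksi): end bolts L_c = 1.125 − 0.9375/2 = 0.65625, R_n = min(1.2×0.65625×0.3125×65, 2.4×0.875×0.3125×65) = 15.996 kips/bolt; interior L_c = 2.8125 − 0.9375 = 1.875, R_n = 42.656 kips/bolt. φR_n = 0.75 × (1×15.996 + 3×42.656) = 108.0 kips.
Tension yield (gross): A_g = 6.375×0.3125 = 1.9922 in². φR_n = 0.90 × 50 × 1.9922 = 89.6 kips.
Governing: min(122.7, 108.0, 89.6) = 89.6 kips → gross-section yield.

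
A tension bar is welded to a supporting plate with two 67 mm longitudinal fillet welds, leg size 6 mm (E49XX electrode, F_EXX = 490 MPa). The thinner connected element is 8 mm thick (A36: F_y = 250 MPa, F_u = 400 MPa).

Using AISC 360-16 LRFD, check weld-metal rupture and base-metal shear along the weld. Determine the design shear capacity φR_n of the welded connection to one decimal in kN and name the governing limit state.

125.3 kN (weld metal governs)

Weld metal: throat = 0.707×6 = 4.242 mm, L = 2×67 = 134 mm. φR_n = 0.75 × 0.6 × 490 × 4.242 × 134 = 125.3 kN.
Base metal shear (8 mm plate): yield φR_n = 1.0×0.6×250×8×134 = 160.8 kN; rupture φR_n = 0.75×0.6×400×8×134 = 193.0 kN; take 160.8 kN (yield).
Governing: min(125.3, 160.8) = 125.3 kN → weld metal.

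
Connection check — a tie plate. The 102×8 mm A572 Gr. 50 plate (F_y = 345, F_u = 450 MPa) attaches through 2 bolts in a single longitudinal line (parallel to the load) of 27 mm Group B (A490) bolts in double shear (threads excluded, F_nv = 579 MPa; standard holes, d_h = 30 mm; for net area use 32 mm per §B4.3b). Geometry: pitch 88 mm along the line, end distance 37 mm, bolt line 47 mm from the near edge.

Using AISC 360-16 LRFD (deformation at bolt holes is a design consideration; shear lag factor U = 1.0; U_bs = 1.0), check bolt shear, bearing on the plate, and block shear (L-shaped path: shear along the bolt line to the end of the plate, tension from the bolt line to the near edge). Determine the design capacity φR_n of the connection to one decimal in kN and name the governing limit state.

Bolt shear: A_b = π(27)²/4 = 572.56 mm². φR_n = 0.75 × 579 × 572.56 × 2 × 2 = 994.5 kN.
Bearing (8 mm plate, F_u = 450 MPa): end bolts L_c = 37 − 30/2 = 22, R_n = min(1.2×22×8×450, 2.4×27×8×450) = 95.04 kN/bolt; interior L_c = 88 − 30 = 58, R_n = 233.28 kN/bolt. φR_n = 0.75 × (1×95.04 + 1×233.28) = 246.2 kN.
Block shear: shear path 1×[37+1×88] = 1×125 mm, A_gv = 1000, A_nv = 1×(125 − 1.5×32)×8 = 616 mm²; tension to near edge: (47 − 0.5×32)×8 = 248 mm². R_n = min(0.6×450×616, 0.6×345×1000) + 1.0×450×248 = min(166.32, 207) + 111.6 = 277.92 kN. φR_n = 0.75 × 277.92 = 208.4 kN.
Governing: min(994.5, 246.2, 208.4) = 208.4 kN → block shear.

208.4 kN (block shear governs)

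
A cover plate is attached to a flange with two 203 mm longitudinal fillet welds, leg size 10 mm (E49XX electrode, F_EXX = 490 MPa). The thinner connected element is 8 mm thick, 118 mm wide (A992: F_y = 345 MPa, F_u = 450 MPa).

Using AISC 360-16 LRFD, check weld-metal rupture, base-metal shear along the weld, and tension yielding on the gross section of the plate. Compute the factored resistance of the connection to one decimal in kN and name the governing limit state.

293.1 kN (gross-section yield governs)

Weld metal: throat = 0.707×10 = 7.07 mm, L = 2×203 = 406 mm. φR_n = 0.75 × 0.6 × 490 × 7.07 × 406 = 632.9 kN.
Base metal shear (8 mm plate): yield φR_n = 1.0×0.6×345×8×406 = 672.3 kN; rupture φR_n = 0.75×0.6×450×8×406 = 657.7 kN; take 657.7 kN (rupture).
Tension yield (gross): A_g = 118×8 = 944 mm². φR_n = 0.90 × 345 × 944 = 293.1 kN.
Governing: min(632.9, 657.7, 293.1) = 293.1 kN → gross-section yield.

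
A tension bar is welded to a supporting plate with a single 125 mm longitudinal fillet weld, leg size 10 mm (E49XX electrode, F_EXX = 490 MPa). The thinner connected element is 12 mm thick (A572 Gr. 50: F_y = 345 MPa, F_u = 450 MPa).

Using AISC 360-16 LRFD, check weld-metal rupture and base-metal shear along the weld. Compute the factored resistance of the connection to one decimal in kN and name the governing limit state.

Weld metal: throat = 0.707×10 = 7.07 mm, L = 125 mm. φR_n = 0.75 × 0.6 × 490 × 7.07 × 125 = 194.9 kN.
Base metal shear (12 mm plate): yield φR_n = 1.0×0.6×345×12×125 = 310.5 kN; rupture φR_n = 0.75×0.6×450×12×125 = 303.8 kN; take 303.8 kN (rupture).
Governing: min(194.9, 303.8) = 194.9 kN → weld metal.

194.9 kN (weld metal governs)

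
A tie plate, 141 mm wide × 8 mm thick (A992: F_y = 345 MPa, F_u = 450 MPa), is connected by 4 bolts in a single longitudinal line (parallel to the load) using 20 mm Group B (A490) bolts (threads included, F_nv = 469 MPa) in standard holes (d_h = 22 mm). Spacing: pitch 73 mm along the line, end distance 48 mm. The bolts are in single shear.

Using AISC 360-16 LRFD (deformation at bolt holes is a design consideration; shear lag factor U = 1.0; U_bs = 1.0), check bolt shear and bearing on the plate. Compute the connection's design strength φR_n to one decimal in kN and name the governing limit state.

Bolt shear: A_b = π(20)²/4 = 314.16 mm². φR_n = 0.75 × 469 × 314.16 × 4 × 1 = 442.0 kN.
Bearing (8 mm plate, F_u = 450 MPa): end bolts L_c = 48 − 22/2 = 37, R_n = min(1.2×37×8×450, 2.4×20×8×450) = 159.84 kN/bolt; interior L_c = 73 − 22 = 51, R_n = 172.8 kN/bolt. φR_n = 0.75 × (1×159.84 + 3×172.8) = 508.7 kN.
Governing: min(442.0, 508.7) = 442.0 kN → bolt shear.

442.0 kN (bolt shear governs)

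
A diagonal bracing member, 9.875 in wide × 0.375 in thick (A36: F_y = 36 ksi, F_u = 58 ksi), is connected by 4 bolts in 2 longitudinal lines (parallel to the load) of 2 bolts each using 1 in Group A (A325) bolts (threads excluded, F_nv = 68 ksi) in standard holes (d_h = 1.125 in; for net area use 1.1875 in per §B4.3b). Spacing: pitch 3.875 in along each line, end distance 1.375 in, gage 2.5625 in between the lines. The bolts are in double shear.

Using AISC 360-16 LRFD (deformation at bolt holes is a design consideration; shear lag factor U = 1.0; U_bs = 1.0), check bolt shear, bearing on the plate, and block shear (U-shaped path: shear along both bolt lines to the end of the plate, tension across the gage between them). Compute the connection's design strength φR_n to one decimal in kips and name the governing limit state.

Bolt shear: A_b = π(1)²/4 = 0.7854 in². φR_n = 0.75 × 68 × 0.7854 × 4 × 2 = 320.4 kips.
Bearing (0.375 in plate, F_u = 58 ksi): end bolts L_c = 1.375 − 1.125/2 = 0.8125, R_n = min(1.2×0.8125×0.375×58, 2.4×1×0.375×58) = 21.206 kips/bolt; interior L_c = 3.875 − 1.125 = 2.75, R_n = 52.2 kips/bolt. φR_n = 0.75 × (2×21.206 + 2×52.2) = 110.1 kips.
Block shear: shear path 2×[1.375+1×3.875] = 2×5.25 in, A_gv = 3.9375, A_nv = 2×(5.25 − 1.5×1.1875)×0.375 = 2.6016 in²; tension across gage: (2.5625 − 1×1.1875)×0.375 = 0.51563 in². R_n = min(0.6×58×2.6016, 0.6×36×3.9375) + 1.0×58×0.51563 = min(90.536, 85.05) + 29.907 = 114.96 kips. φR_n = 0.75 × 114.96 = 86.2 kips.
Governing: min(320.4, 110.1, 86.2) = 86.2 kips → block shear.

86.2 kips (block shear governs)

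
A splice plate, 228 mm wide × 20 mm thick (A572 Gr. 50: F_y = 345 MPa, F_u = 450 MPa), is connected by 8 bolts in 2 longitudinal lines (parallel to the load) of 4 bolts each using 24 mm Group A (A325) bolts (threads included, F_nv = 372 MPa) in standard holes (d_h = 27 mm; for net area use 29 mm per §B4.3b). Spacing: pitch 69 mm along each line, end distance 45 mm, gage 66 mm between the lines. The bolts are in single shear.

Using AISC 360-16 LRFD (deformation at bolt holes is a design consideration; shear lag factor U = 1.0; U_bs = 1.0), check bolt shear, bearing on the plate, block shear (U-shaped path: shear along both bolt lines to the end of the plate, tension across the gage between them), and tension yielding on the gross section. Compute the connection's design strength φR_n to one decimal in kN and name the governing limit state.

1009.7 kN (bolt shear governs)

Bolt shear: A_b = π(24)²/4 = 452.39 mm². φR_n = 0.75 × 372 × 452.39 × 8 × 1 = 1009.7 kN.
Bearing (20 mm plate, F_u = 450 MPa): end bolts L_c = 45 − 27/2 = 31.5, R_n = min(1.2×31.5×20×450, 2.4×24×20×450) = 340.2 kN/bolt; interior L_c = 69 − 27 = 42, R_n = 453.6 kN/bolt. φR_n = 0.75 × (2×340.2 + 6×453.6) = 2551.5 kN.
Block shear: shear path 2×[45+3×69] = 2×252 mm, A_gv = 10080, A_nv = 2×(252 − 3.5×29)×20 = 6020 mm²; tension across gage: (66 − 1×29)×20 = 740 mm². R_n = min(0.6×450×6020, 0.6×345×10080) + 1.0×450×740 = min(1625.4, 2086.6) + 333 = 1958.4 kN. φR_n = 0.75 × 1958.4 = 1468.8 kN.
Tension yield (gross): A_g = 228×20 = 4560 mm². φR_n = 0.90 × 345 × 4560 = 1415.9 kN.
Governing: min(1009.7, 2551.5, 1468.8, 1415.9) = 1009.7 kN → bolt shear.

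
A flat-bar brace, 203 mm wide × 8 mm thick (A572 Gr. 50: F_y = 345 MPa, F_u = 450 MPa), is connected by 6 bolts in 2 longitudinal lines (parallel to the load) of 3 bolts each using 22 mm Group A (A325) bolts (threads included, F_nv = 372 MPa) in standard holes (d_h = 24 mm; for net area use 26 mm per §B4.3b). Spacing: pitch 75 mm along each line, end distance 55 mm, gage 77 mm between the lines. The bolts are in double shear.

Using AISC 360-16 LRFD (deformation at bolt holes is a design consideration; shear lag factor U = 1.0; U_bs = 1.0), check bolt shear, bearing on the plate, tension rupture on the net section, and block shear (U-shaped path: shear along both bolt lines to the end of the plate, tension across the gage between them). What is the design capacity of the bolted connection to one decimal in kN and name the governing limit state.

Bolt shear: A_b = π(22)²/4 = 380.13 mm². φR_n = 0.75 × 372 × 380.13 × 6 × 2 = 1272.7 kN.
Bearing (8 mm plate, F_u = 450 MPa): end bolts L_c = 55 − 24/2 = 43, R_n = min(1.2×43×8×450, 2.4×22×8×450) = 185.76 kN/bolt; interior L_c = 75 − 24 = 51, R_n = 190.08 kN/bolt. φR_n = 0.75 × (2×185.76 + 4×190.08) = 848.9 kN.
Tension rupture (net): A_n = (203 − 2×26)×8 = 1208 mm² (U = 1.0, A_e = A_n). φR_n = 0.75 × 450 × 1208 = 407.7 kN.
Block shear: shear path 2×[55+2×75] = 2×205 mm, A_gv = 3280, A_nv = 2×(205 − 2.5×26)×8 = 2240 mm²; tension across gage: (77 − 1×26)×8 = 408 mm². R_n = min(0.6×450×2240, 0.6×345×3280) + 1.0×450×408 = min(604.8, 678.96) + 183.6 = 788.4 kN. φR_n = 0.75 × 788.4 = 591.3 kN.
Governing: min(1272.7, 848.9, 407.7, 591.3) = 407.7 kN → net-section rupture.

407.7 kN (net-section rupture governs)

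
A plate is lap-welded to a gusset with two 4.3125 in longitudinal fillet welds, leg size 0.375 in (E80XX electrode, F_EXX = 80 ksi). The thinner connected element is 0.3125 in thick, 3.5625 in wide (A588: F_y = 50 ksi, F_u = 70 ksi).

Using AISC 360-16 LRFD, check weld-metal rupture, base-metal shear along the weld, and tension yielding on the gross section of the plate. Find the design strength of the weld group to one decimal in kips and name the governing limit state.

Weld metal: throat = 0.707×0.375 = 0.26513 in, L = 2×4.3125 = 8.625 in. φR_n = 0.75 × 0.6 × 80 × 0.26513 × 8.625 = 82.3 kips.
Base metal shear (0.3125 in plate): yield φR_n = 1.0×0.6×50×0.3125×8.625 = 80.9 kips; rupture φR_n = 0.75×0.6×70×0.3125×8.625 = 84.9 kips; take 80.9 kips (yield).
Tension yield (gross): A_g = 3.5625×0.3125 = 1.1133 in². φR_n = 0.90 × 50 × 1.1133 = 50.1 kips.
Governing: min(82.3, 80.9, 50.1) = 50.1 kips → gross-section yield.

50.1 kips (gross-section yield governs)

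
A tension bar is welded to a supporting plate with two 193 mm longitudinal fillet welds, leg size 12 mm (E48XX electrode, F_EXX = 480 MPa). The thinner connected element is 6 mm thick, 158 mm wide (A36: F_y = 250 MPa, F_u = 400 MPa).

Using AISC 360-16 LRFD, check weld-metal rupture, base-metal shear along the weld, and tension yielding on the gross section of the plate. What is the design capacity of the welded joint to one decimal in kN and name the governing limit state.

Weld metal: throat = 0.707×12 = 8.484 mm, L = 2×193 = 386 mm. φR_n = 0.75 × 0.6 × 480 × 8.484 × 386 = 707.4 kN.
Base metal shear (6 mm plate): yield φR_n = 1.0×0.6×250×6×386 = 347.4 kN; rupture φR_n = 0.75×0.6×400×6×386 = 416.9 kN; take 347.4 kN (yield).
Tension yield (gross): A_g = 158×6 = 948 mm². φR_n = 0.90 × 250 × 948 = 213.3 kN.
Governing: min(707.4, 347.4, 213.3) = 213.3 kN → gross-section yield.

213.3 kN (gross-section yield governs)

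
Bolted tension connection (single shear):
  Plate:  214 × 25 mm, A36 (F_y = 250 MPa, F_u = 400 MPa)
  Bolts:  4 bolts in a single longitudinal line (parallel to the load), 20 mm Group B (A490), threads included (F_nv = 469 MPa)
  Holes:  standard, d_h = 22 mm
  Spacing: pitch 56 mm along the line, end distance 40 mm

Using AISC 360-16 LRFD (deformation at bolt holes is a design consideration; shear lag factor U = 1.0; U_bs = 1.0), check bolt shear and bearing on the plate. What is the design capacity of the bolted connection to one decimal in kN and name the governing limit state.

442.0 kN (bolt shear governs)

Bolt shear: A_b = π(20)²/4 = 314.16 mm². φR_n = 0.75 × 469 × 314.16 × 4 × 1 = 442.0 kN.
Bearing (25 mm plate, F_u = 400 MPa): end bolts L_c = 40 − 22/2 = 29, R_n = min(1.2×29×25×400, 2.4×20×25×400) = 348 kN/bolt; interior L_c = 56 − 22 = 34, R_n = 408 kN/bolt. φR_n = 0.75 × (1×348 + 3×408) = 1179.0 kN.
Governing: min(442.0, 1179.0) = 442.0 kN → bolt shear.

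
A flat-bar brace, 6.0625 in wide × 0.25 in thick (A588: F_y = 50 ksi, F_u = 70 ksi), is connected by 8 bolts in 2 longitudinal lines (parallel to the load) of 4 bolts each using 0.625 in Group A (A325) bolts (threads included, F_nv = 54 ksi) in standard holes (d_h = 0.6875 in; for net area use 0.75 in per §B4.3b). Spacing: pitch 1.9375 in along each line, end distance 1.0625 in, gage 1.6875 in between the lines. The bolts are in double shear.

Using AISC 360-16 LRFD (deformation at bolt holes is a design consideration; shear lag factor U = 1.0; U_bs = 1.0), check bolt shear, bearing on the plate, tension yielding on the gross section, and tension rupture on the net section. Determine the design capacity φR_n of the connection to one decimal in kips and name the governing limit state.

Bolt shear: A_b = π(0.625)²/4 = 0.3068 in². φR_n = 0.75 × 54 × 0.3068 × 8 × 2 = 198.8 kips.
Bearing (0.25 in plate, F_u = 70 ksi): end bolts L_c = 1.0625 − 0.6875/2 = 0.71875, R_n = min(1.2×0.71875×0.25×70, 2.4×0.625×0.25×70) = 15.094 kips/bolt; interior L_c = 1.9375 − 0.6875 = 1.25, R_n = 26.25 kips/bolt. φR_n = 0.75 × (2×15.094 + 6×26.25) = 140.8 kips.
Tension yield (gross): A_g = 6.0625×0.25 = 1.5156 in². φR_n = 0.90 × 50 × 1.5156 = 68.2 kips.
Tension rupture (net): A_n = (6.0625 − 2×0.75)×0.25 = 1.1406 in² (U = 1.0, A_e = A_n). φR_n = 0.75 × 70 × 1.1406 = 59.9 kips.
Governing: min(198.8, 140.8, 68.2, 59.9) = 59.9 kips → net-section rupture.

59.9 kips (net-section rupture governs)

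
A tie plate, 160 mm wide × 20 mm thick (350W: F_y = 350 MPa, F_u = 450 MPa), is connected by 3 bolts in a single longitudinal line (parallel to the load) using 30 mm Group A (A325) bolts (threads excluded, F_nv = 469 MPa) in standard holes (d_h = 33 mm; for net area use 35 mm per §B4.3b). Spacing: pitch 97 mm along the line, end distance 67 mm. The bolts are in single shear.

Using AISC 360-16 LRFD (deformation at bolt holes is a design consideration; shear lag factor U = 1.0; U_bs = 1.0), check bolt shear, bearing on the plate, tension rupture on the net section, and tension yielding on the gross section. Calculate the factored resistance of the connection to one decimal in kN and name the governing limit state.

745.9 kN (bolt shear governs)

Bolt shear: A_b = π(30)²/4 = 706.86 mm². φR_n = 0.75 × 469 × 706.86 × 3 × 1 = 745.9 kN.
Bearing (20 mm plate, F_u = 450 MPa): end bolts L_c = 67 − 33/2 = 50.5, R_n = min(1.2×50.5×20×450, 2.4×30×20×450) = 545.4 kN/bolt; interior L_c = 97 − 33 = 64, R_n = 648 kN/bolt. φR_n = 0.75 × (1×545.4 + 2×648) = 1381.1 kN.
Tension rupture (net): A_n = (160 − 1×35)×20 = 2500 mm² (U = 1.0, A_e = A_n). φR_n = 0.75 × 450 × 2500 = 843.8 kN.
Tension yield (gross): A_g = 160×20 = 3200 mm². φR_n = 0.90 × 350 × 3200 = 1008.0 kN.
Governing: min(745.9, 1381.1, 843.8, 1008.0) = 745.9 kN → bolt shear.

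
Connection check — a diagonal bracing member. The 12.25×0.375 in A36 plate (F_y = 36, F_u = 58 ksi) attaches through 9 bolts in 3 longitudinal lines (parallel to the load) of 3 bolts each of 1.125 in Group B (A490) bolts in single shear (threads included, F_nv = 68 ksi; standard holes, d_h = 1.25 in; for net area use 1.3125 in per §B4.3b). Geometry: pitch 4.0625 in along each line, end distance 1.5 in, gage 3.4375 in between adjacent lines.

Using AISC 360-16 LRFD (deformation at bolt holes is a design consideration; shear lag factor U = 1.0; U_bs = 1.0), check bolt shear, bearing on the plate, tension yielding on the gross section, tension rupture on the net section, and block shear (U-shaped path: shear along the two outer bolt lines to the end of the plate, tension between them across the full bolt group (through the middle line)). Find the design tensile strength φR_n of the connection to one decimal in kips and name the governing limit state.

Bolt shear: A_b = π(1.125)²/4 = 0.99402 in². φR_n = 0.75 × 68 × 0.99402 × 9 × 1 = 456.3 kips.
Bearing (0.375 in plate, F_u = 58 ksi): end bolts L_c = 1.5 − 1.25/2 = 0.875, R_n = min(1.2×0.875×0.375×58, 2.4×1.125×0.375×58) = 22.838 kips/bolt; interior L_c = 4.0625 − 1.25 = 2.8125, R_n = 58.725 kips/bolt. φR_n = 0.75 × (3×22.838 + 6×58.725) = 315.6 kips.
Tension yield (gross): A_g = 12.25×0.375 = 4.5938 in². φR_n = 0.90 × 36 × 4.5938 = 148.8 kips.
Tension rupture (net): A_n = (12.25 − 3×1.3125)×0.375 = 3.1172 in² (U = 1.0, A_e = A_n). φR_n = 0.75 × 58 × 3.1172 = 135.6 kips.
Block shear: shear path 2×[1.5+2×4.0625] = 2×9.625 in, A_gv = 7.2188, A_nv = 2×(9.625 − 2.5×1.3125)×0.375 = 4.7578 in²; tension across gage: (6.875 − 2×1.3125)×0.375 = 1.5938 in². R_n = min(0.6×58×4.7578, 0.6×36×7.2188) + 1.0×58×1.5938 = min(165.57, 155.93) + 92.44 = 248.37 kips. φR_n = 0.75 × 248.37 = 186.3 kips.
Governing: min(456.3, 315.6, 148.8, 135.6, 186.3) = 135.6 kips → net-section rupture.

135.6 kips (net-section rupture governs)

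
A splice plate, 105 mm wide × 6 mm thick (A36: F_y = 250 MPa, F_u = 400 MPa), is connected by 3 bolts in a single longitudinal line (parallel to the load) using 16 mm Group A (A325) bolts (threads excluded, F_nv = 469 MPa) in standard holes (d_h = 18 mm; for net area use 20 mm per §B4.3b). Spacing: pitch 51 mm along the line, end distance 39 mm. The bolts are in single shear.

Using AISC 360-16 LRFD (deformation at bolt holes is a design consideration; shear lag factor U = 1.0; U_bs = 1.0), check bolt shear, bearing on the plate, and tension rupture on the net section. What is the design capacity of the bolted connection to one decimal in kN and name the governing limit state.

153.0 kN (net-section rupture governs)

Bolt shear: A_b = π(16)²/4 = 201.06 mm². φR_n = 0.75 × 469 × 201.06 × 3 × 1 = 212.2 kN.
Bearing (6 mm plate, F_u = 400 MPa): end bolts L_c = 39 − 18/2 = 30, R_n = min(1.2×30×6×400, 2.4×16×6×400) = 86.4 kN/bolt; interior L_c = 51 − 18 = 33, R_n = 92.16 kN/bolt. φR_n = 0.75 × (1×86.4 + 2×92.16) = 203.0 kN.
Tension rupture (net): A_n = (105 − 1×20)×6 = 510 mm² (U = 1.0, A_e = A_n). φR_n = 0.75 × 400 × 510 = 153.0 kN.
Governing: min(212.2, 203.0, 153.0) = 153.0 kN → net-section rupture.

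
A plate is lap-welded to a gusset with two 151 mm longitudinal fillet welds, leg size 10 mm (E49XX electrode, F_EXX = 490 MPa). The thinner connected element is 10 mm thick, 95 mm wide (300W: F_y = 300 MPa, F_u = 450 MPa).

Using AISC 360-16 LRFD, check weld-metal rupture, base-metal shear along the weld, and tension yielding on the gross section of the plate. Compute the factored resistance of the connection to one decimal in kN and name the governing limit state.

Weld metal: throat = 0.707×10 = 7.07 mm, L = 2×151 = 302 mm. φR_n = 0.75 × 0.6 × 490 × 7.07 × 302 = 470.8 kN.
Base metal shear (10 mm plate): yield φR_n = 1.0×0.6×300×10×302 = 543.6 kN; rupture φR_n = 0.75×0.6×450×10×302 = 611.6 kN; take 543.6 kN (yield).
Tension yield (gross): A_g = 95×10 = 950 mm². φR_n = 0.90 × 300 × 950 = 256.5 kN.
Governing: min(470.8, 543.6, 256.5) = 256.5 kN → gross-section yield.

256.5 kN (gross-section yield governs)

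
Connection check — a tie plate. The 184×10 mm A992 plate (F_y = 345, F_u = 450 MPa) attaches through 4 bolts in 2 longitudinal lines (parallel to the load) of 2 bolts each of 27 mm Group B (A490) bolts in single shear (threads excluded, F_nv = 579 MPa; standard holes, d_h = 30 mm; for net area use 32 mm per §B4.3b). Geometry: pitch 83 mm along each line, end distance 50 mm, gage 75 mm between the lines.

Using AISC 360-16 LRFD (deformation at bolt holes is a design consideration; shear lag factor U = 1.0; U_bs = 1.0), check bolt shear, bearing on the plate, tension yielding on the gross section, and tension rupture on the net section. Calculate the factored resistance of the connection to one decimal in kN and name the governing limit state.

405.0 kN (net-section rupture governs)

Bolt shear: A_b = π(27)²/4 = 572.56 mm². φR_n = 0.75 × 579 × 572.56 × 4 × 1 = 994.5 kN.
Bearing (10 mm plate, F_u = 450 MPa): end bolts L_c = 50 − 30/2 = 35, R_n = min(1.2×35×10×450, 2.4×27×10×450) = 189 kN/bolt; interior L_c = 83 − 30 = 53, R_n = 286.2 kN/bolt. φR_n = 0.75 × (2×189 + 2×286.2) = 712.8 kN.
Tension yield (gross): A_g = 184×10 = 1840 mm². φR_n = 0.90 × 345 × 1840 = 571.3 kN.
Tension rupture (net): A_n = (184 − 2×32)×10 = 1200 mm² (U = 1.0, A_e = A_n). φR_n = 0.75 × 450 × 1200 = 405.0 kN.
Governing: min(994.5, 712.8, 571.3, 405.0) = 405.0 kN → net-section rupture.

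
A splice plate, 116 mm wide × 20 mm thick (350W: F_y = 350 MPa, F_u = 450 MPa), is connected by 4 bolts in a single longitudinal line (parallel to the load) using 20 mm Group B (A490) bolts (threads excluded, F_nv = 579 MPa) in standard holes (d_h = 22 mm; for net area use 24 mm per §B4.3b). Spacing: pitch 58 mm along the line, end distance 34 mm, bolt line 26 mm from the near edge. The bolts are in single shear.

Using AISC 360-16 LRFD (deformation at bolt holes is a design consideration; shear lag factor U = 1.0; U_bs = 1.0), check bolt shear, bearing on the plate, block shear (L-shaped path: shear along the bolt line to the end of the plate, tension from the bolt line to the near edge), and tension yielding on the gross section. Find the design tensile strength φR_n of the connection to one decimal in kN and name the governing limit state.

Bolt shear: A_b = π(20)²/4 = 314.16 mm². φR_n = 0.75 × 579 × 314.16 × 4 × 1 = 545.7 kN.
Bearing (20 mm plate, F_u = 450 MPa): end bolts L_c = 34 − 22/2 = 23, R_n = min(1.2×23×20×450, 2.4×20×20×450) = 248.4 kN/bolt; interior L_c = 58 − 22 = 36, R_n = 388.8 kN/bolt. φR_n = 0.75 × (1×248.4 + 3×388.8) = 1061.1 kN.
Block shear: shear path 1×[34+3×58] = 1×208 mm, A_gv = 4160, A_nv = 1×(208 − 3.5×24)×20 = 2480 mm²; tension to near edge: (26 − 0.5×24)×20 = 280 mm². R_n = min(0.6×450×2480, 0.6×350×4160) + 1.0×450×280 = min(669.6, 873.6) + 126 = 795.6 kN. φR_n = 0.75 × 795.6 = 596.7 kN.
Tension yield (gross): A_g = 116×20 = 2320 mm². φR_n = 0.90 × 350 × 2320 = 730.8 kN.
Governing: min(545.7, 1061.1, 596.7, 730.8) = 545.7 kN → bolt shear.

545.7 kN (bolt shear governs)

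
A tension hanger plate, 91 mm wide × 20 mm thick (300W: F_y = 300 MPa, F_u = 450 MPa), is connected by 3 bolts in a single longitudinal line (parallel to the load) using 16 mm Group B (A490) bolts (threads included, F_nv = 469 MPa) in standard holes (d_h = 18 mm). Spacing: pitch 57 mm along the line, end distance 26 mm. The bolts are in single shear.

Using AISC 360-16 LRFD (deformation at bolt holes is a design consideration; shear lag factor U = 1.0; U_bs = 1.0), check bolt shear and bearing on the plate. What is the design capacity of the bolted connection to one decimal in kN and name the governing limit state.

Bolt shear: A_b = π(16)²/4 = 201.06 mm². φR_n = 0.75 × 469 × 201.06 × 3 × 1 = 212.2 kN.
Bearing (20 mm plate, F_u = 450 MPa): end bolts L_c = 26 − 18/2 = 17, R_n = min(1.2×17×20×450, 2.4×16×20×450) = 183.6 kN/bolt; interior L_c = 57 − 18 = 39, R_n = 345.6 kN/bolt. φR_n = 0.75 × (1×183.6 + 2×345.6) = 656.1 kN.
Governing: min(212.2, 656.1) = 212.2 kN → bolt shear.

212.2 kN (bolt shear governs)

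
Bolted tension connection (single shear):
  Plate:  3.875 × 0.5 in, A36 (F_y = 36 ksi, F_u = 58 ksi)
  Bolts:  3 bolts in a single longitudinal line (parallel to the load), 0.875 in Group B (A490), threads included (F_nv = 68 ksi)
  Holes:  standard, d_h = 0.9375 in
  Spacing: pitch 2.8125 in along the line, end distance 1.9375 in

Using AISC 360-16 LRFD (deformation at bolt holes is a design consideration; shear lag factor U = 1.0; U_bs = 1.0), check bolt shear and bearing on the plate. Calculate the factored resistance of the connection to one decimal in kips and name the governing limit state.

92.0 kips (bolt shear governs)

Bolt shear: A_b = π(0.875)²/4 = 0.60132 in². φR_n = 0.75 × 68 × 0.60132 × 3 × 1 = 92.0 kips.
Bearing (0.5 in plate, F_u = 58 ksi): end bolts L_c = 1.9375 − 0.9375/2 = 1.46875, R_n = min(1.2×1.46875×0.5×58, 2.4×0.875×0.5×58) = 51.113 kips/bolt; interior L_c = 2.8125 − 0.9375 = 1.875, R_n = 60.9 kips/bolt. φR_n = 0.75 × (1×51.113 + 2×60.9) = 129.7 kips.
Governing: min(92.0, 129.7) = 92.0 kips → bolt shear.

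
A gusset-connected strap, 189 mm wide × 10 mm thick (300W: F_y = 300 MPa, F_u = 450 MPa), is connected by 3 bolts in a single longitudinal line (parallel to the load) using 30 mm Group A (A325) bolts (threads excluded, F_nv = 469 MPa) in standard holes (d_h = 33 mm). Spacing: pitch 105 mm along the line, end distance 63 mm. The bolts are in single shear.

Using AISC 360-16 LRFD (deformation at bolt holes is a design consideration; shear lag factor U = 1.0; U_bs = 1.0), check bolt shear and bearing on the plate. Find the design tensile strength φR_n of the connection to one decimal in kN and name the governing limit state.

674.3 kN (bearing governs)

Bolt shear: A_b = π(30)²/4 = 706.86 mm². φR_n = 0.75 × 469 × 706.86 × 3 × 1 = 745.9 kN.
Bearing (10 mm plate, F_u = 450 MPa): end bolts L_c = 63 − 33/2 = 46.5, R_n = min(1.2×46.5×10×450, 2.4×30×10×450) = 251.1 kN/bolt; interior L_c = 105 − 33 = 72, R_n = 324 kN/bolt. φR_n = 0.75 × (1×251.1 + 2×324) = 674.3 kN.
Governing: min(745.9, 674.3) = 674.3 kN → bearing.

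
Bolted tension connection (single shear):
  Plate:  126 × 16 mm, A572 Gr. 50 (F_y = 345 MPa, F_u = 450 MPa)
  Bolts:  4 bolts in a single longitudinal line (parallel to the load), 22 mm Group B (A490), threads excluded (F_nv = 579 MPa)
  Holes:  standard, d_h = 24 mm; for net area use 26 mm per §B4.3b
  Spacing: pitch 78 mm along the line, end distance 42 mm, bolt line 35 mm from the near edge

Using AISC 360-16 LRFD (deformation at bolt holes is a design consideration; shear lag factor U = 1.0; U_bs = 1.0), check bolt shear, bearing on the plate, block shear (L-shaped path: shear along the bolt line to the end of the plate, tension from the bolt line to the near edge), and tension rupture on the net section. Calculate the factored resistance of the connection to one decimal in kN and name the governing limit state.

540.0 kN (net-section rupture governs)

Bolt shear: A_b = π(22)²/4 = 380.13 mm². φR_n = 0.75 × 579 × 380.13 × 4 × 1 = 660.3 kN.
Bearing (16 mm plate, F_u = 450 MPa): end bolts L_c = 42 − 24/2 = 30, R_n = min(1.2×30×16×450, 2.4×22×16×450) = 259.2 kN/bolt; interior L_c = 78 − 24 = 54, R_n = 380.16 kN/bolt. φR_n = 0.75 × (1×259.2 + 3×380.16) = 1049.8 kN.
Block shear: shear path 1×[42+3×78] = 1×276 mm, A_gv = 4416, A_nv = 1×(276 − 3.5×26)×16 = 2960 mm²; tension to near edge: (35 − 0.5×26)×16 = 352 mm². R_n = min(0.6×450×2960, 0.6×345×4416) + 1.0×450×352 = min(799.2, 914.11) + 158.4 = 957.6 kN. φR_n = 0.75 × 957.6 = 718.2 kN.
Tension rupture (net): A_n = (126 − 1×26)×16 = 1600 mm² (U = 1.0, A_e = A_n). φR_n = 0.75 × 450 × 1600 = 540.0 kN.
Governing: min(660.3, 1049.8, 718.2, 540.0) = 540.0 kN → net-section rupture.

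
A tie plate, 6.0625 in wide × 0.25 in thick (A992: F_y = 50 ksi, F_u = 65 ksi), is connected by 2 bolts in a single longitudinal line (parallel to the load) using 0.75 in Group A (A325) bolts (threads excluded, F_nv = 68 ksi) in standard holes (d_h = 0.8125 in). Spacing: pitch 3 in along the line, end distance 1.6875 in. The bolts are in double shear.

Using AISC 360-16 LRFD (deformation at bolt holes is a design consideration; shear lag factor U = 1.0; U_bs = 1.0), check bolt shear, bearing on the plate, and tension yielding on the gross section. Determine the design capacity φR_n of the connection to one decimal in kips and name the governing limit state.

40.7 kips (bearing governs)

Bolt shear: A_b = π(0.75)²/4 = 0.44179 in². φR_n = 0.75 × 68 × 0.44179 × 2 × 2 = 90.1 kips.
Bearing (0.25 in plate, F_u = 65 ksi): end bolts L_c = 1.6875 − 0.8125/2 = 1.28125, R_n = min(1.2×1.28125×0.25×65, 2.4×0.75×0.25×65) = 24.984 kips/bolt; interior L_c = 3 − 0.8125 = 2.1875, R_n = 29.25 kips/bolt. φR_n = 0.75 × (1×24.984 + 1×29.25) = 40.7 kips.
Tension yield (gross): A_g = 6.0625×0.25 = 1.5156 in². φR_n = 0.90 × 50 × 1.5156 = 68.2 kips.
Governing: min(90.1, 40.7, 68.2) = 40.7 kips → bearing.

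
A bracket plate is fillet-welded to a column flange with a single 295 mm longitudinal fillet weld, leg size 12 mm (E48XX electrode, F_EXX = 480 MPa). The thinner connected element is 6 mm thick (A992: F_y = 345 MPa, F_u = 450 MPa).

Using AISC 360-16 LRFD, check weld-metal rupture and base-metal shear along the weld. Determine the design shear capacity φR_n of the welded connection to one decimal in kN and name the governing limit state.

358.4 kN (base-metal shear governs)

Weld metal: throat = 0.707×12 = 8.484 mm, L = 295 mm. φR_n = 0.75 × 0.6 × 480 × 8.484 × 295 = 540.6 kN.
Base metal shear (6 mm plate): yield φR_n = 1.0×0.6×345×6×295 = 366.4 kN; rupture φR_n = 0.75×0.6×450×6×295 = 358.4 kN; take 358.4 kN (rupture).
Governing: min(540.6, 358.4) = 358.4 kN → base-metal shear.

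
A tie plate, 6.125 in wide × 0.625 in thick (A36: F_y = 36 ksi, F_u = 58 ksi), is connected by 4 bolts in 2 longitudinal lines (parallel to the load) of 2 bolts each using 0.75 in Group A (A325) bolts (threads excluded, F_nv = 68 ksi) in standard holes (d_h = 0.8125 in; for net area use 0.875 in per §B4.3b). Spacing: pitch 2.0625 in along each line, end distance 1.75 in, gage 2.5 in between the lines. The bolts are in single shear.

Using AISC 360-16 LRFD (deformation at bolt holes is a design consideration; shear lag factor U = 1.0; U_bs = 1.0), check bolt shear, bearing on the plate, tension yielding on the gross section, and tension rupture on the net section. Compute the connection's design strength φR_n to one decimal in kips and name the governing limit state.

Bolt shear: A_b = π(0.75)²/4 = 0.44179 in². φR_n = 0.75 × 68 × 0.44179 × 4 × 1 = 90.1 kips.
Bearing (0.625 in plate, F_u = 58 ksi): end bolts L_c = 1.75 − 0.8125/2 = 1.34375, R_n = min(1.2×1.34375×0.625×58, 2.4×0.75×0.625×58) = 58.453 kips/bolt; interior L_c = 2.0625 − 0.8125 = 1.25, R_n = 54.375 kips/bolt. φR_n = 0.75 × (2×58.453 + 2×54.375) = 169.2 kips.
Tension yield (gross): A_g = 6.125×0.625 = 3.8281 in². φR_n = 0.90 × 36 × 3.8281 = 124.0 kips.
Tension rupture (net): A_n = (6.125 − 2×0.875)×0.625 = 2.7344 in² (U = 1.0, A_e = A_n). φR_n = 0.75 × 58 × 2.7344 = 118.9 kips.
Governing: min(90.1, 169.2, 124.0, 118.9) = 90.1 kips → bolt shear.

90.1 kips (bolt shear governs)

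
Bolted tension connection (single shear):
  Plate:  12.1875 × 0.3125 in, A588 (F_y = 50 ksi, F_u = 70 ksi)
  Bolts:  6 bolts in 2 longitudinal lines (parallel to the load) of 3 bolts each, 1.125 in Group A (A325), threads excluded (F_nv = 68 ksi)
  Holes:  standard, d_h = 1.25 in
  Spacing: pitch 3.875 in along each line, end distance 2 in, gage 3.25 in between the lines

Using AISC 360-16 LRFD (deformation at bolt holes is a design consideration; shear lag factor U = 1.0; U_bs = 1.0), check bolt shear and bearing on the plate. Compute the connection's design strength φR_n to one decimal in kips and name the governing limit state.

Bolt shear: A_b = π(1.125)²/4 = 0.99402 in². φR_n = 0.75 × 68 × 0.99402 × 6 × 1 = 304.2 kips.
Bearing (0.3125 in plate, F_u = 70 ksi): end bolts L_c = 2 − 1.25/2 = 1.375, R_n = min(1.2×1.375×0.3125×70, 2.4×1.125×0.3125×70) = 36.094 kips/bolt; interior L_c = 3.875 − 1.25 = 2.625, R_n = 59.063 kips/bolt. φR_n = 0.75 × (2×36.094 + 4×59.063) = 231.3 kips.
Governing: min(304.2, 231.3) = 231.3 kips → bearing.

231.3 kips (bearing governs)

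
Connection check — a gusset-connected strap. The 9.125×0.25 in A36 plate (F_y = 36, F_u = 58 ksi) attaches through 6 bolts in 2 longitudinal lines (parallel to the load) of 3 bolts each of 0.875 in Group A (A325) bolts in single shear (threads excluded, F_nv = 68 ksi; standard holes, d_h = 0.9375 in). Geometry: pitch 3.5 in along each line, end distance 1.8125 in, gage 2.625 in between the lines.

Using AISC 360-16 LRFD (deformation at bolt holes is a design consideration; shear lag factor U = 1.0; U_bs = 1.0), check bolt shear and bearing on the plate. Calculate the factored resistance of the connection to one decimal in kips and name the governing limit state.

Bolt shear: A_b = π(0.875)²/4 = 0.60132 in². φR_n = 0.75 × 68 × 0.60132 × 6 × 1 = 184.0 kips.
Bearing (0.25 in plate, F_u = 58 ksi): end bolts L_c = 1.8125 − 0.9375/2 = 1.34375, R_n = min(1.2×1.34375×0.25×58, 2.4×0.875×0.25×58) = 23.381 kips/bolt; interior L_c = 3.5 − 0.9375 = 2.5625, R_n = 30.45 kips/bolt. φR_n = 0.75 × (2×23.381 + 4×30.45) = 126.4 kips.
Governing: min(184.0, 126.4) = 126.4 kips → bearing.

126.4 kips (bearing governs)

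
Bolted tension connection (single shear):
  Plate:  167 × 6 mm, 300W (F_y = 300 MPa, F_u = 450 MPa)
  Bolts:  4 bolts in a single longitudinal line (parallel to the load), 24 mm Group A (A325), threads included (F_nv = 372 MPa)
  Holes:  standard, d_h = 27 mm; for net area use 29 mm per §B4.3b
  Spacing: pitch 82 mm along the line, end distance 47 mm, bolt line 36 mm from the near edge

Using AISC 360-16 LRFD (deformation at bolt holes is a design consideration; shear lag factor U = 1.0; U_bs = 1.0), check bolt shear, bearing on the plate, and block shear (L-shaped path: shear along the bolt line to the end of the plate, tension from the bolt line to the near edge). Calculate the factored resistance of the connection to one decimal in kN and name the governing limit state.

Bolt shear: A_b = π(24)²/4 = 452.39 mm². φR_n = 0.75 × 372 × 452.39 × 4 × 1 = 504.9 kN.
Bearing (6 mm plate, F_u = 450 MPa): end bolts L_c = 47 − 27/2 = 33.5, R_n = min(1.2×33.5×6×450, 2.4×24×6×450) = 108.54 kN/bolt; interior L_c = 82 − 27 = 55, R_n = 155.52 kN/bolt. φR_n = 0.75 × (1×108.54 + 3×155.52) = 431.3 kN.
Block shear: shear path 1×[47+3×82] = 1×293 mm, A_gv = 1758, A_nv = 1×(293 − 3.5×29)×6 = 1149 mm²; tension to near edge: (36 − 0.5×29)×6 = 129 mm². R_n = min(0.6×450×1149, 0.6×300×1758) + 1.0×450×129 = min(310.23, 316.44) + 58.05 = 368.28 kN. φR_n = 0.75 × 368.28 = 276.2 kN.
Governing: min(504.9, 431.3, 276.2) = 276.2 kN → block shear.

276.2 kN (block shear governs)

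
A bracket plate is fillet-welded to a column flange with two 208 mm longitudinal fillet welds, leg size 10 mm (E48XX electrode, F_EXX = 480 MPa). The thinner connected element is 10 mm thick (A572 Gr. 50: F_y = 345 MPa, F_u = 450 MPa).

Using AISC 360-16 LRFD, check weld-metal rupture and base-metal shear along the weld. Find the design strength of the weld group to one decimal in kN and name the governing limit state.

635.3 kN (weld metal governs)

Weld metal: throat = 0.707×10 = 7.07 mm, L = 2×208 = 416 mm. φR_n = 0.75 × 0.6 × 480 × 7.07 × 416 = 635.3 kN.
Base metal shear (10 mm plate): yield φR_n = 1.0×0.6×345×10×416 = 861.1 kN; rupture φR_n = 0.75×0.6×450×10×416 = 842.4 kN; take 842.4 kN (rupture).
Governing: min(635.3, 842.4) = 635.3 kN → weld metal.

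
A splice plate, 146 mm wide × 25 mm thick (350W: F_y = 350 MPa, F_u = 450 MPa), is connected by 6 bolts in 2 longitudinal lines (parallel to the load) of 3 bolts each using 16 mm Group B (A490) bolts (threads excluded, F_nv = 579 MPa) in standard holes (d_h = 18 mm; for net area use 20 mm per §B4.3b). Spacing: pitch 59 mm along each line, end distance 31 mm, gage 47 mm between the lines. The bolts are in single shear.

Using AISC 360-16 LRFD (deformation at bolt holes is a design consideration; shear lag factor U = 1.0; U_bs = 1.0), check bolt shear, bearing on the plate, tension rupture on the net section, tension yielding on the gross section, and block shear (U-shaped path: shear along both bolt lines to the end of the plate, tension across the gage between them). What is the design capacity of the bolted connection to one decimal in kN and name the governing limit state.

523.9 kN (bolt shear governs)

Bolt shear: A_b = π(16)²/4 = 201.06 mm². φR_n = 0.75 × 579 × 201.06 × 6 × 1 = 523.9 kN.
Bearing (25 mm plate, F_u = 450 MPa): end bolts L_c = 31 − 18/2 = 22, R_n = min(1.2×22×25×450, 2.4×16×25×450) = 297 kN/bolt; interior L_c = 59 − 18 = 41, R_n = 432 kN/bolt. φR_n = 0.75 × (2×297 + 4×432) = 1741.5 kN.
Tension rupture (net): A_n = (146 − 2×20)×25 = 2650 mm² (U = 1.0, A_e = A_n). φR_n = 0.75 × 450 × 2650 = 894.4 kN.
Tension yield (gross): A_g = 146×25 = 3650 mm². φR_n = 0.90 × 350 × 3650 = 1149.8 kN.
Block shear: shear path 2×[31+2×59] = 2×149 mm, A_gv = 7450, A_nv = 2×(149 − 2.5×20)×25 = 4950 mm²; tension across gage: (47 − 1×20)×25 = 675 mm². R_n = min(0.6×450×4950, 0.6×350×7450) + 1.0×450×675 = min(1336.5, 1564.5) + 303.75 = 1640.3 kN. φR_n = 0.75 × 1640.3 = 1230.2 kN.
Governing: min(523.9, 1741.5, 894.4, 1149.8, 1230.2) = 523.9 kN → bolt shear.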